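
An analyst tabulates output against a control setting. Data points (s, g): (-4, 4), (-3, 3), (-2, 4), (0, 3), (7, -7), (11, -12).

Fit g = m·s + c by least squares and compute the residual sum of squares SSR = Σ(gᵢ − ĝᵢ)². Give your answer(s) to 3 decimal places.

From the data, Σs·s = 199, Σs = 9, Σ1 = 6.
Right-hand side: Σs·g = -214, Σg = -5.
Normal equations: [[199, 9]; [9, 6]]·[m, c]ᵀ = [-214, -5]ᵀ.
Determinant 199·6 − 9² = 1113.
m = ((-214)·6 − 9·(-5))/1113 = -59/53; c = (199·(-5) − 9·(-214))/1113 = 133/159.
Residuals: -205/159, -187/159, 149/159, 344/159, -7/159, -94/159; SSR = 1424/159.

SSR = 8.956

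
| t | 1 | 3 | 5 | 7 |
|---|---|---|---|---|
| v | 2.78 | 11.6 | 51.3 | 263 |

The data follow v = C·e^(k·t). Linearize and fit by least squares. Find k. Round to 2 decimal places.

Linearized form: ln v = k·t + ln C. From the 4 transformed points,
Σt = 16.0000, Σ(t)² = 84.0000, Σln v = 12.9833, Σt·ln v = 67.0690.
Equations: 84.0000·k + 16.0000·ln C = 67.0690;  16.0000·k + 4·ln C = 12.9833.
Δ = 84.0000·4 − (16.0000)² = 80.0000; k = (67.0690·4 − 16.0000·12.9833)/80.0000 = 0.75679, ln C = (84.0000·12.9833 − 16.0000·67.0690)/80.0000 = 0.21867.

k = 0.76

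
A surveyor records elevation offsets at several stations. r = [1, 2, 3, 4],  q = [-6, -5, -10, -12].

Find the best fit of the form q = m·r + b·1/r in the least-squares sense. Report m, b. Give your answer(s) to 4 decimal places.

m = -2.7889, b = -2.5835

With design matrix A, AᵀA = [[30, 4]; [4, 205/144]] and Aᵀq = [-94, -89/6]ᵀ.
Eliminating b: (205/144)·(row 1) − 4·(row 2) gives (641/24)·m = (205/144)·(-94) − 4·(-89/6) = -5363/72, so m = -5363/1923.
Then b = ((-89/6) − 4·(-5363/1923))/(205/144) = -1656/641.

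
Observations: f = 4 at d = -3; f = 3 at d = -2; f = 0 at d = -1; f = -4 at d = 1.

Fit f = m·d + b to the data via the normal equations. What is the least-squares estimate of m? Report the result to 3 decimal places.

m = -2.086

Sums needed: Σd·d = 15, Σd = -5, Σ1 = 4.
For Aᵀf: Σd·f = -22, Σf = 3.
Δ = 15·4 − (-5)² = 35.
m = ((-22)·4 − (-5)·3)/35 = -73/35; b = (15·3 − (-5)·(-22))/35 = -13/7.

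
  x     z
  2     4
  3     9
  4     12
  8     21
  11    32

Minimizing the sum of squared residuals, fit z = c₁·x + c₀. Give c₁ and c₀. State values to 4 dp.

From the data, Σx·x = 214, Σx = 28, Σ1 = 5.
For Mᵀz: Σx·z = 603, Σz = 78.
So MᵀM·[c₁, c₀]ᵀ = Mᵀz: [[214, 28]; [28, 5]]·[c₁, c₀]ᵀ = [603, 78]ᵀ.
det = 214·5 − 28² = 286.
c₁ = (603·5 − 28·78)/286 = 831/286; c₀ = (214·78 − 28·603)/286 = -96/143.

c₁ = 2.9056, c₀ = -0.6713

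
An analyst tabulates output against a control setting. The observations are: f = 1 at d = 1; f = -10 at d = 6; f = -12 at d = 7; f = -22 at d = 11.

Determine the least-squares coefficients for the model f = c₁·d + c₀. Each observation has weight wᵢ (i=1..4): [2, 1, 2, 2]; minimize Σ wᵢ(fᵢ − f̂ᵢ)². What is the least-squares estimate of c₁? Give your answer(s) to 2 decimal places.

c₁ = -2.29

Normal-equation sums: Σwᵢ·d·d = 378, Σwᵢ·d = 44, Σwᵢ·1 = 7.
And Σwᵢ·d·f = -710, Σwᵢ·f = -76.
Eliminating c₀: 7·(row 1) − 44·(row 2) gives 710·c₁ = 7·(-710) − 44·(-76) = -1626, so c₁ = -813/355.
Then c₀ = ((-76) − 44·(-813/355))/7 = 1256/355.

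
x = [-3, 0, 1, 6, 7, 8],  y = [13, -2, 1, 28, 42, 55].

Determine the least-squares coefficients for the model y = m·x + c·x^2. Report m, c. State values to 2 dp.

AᵀA·[m, c]ᵀ = Aᵀy reads: 159·m + 1045·c = 864;  1045·m + 7875·c = 6704.
Eliminating c: 7875·(row 1) − 1045·(row 2) gives 160100·m = 7875·864 − 1045·6704 = -201680, so m = -10084/8005.
Then c = (6704 − 1045·(-10084/8005))/7875 = 40764/40025.

m = -1.26, c = 1.02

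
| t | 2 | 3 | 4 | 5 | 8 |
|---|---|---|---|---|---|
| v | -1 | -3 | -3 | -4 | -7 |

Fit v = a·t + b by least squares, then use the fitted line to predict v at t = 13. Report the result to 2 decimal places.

v̂ = -11.63

Setting ∂/∂a … = 0 gives: 118·a + 22·b = -99;  22·a + 5·b = -18.
Eliminating b: 5·(row 1) − 22·(row 2) gives 106·a = 5·(-99) − 22·(-18) = -99, so a = -99/106.
Then b = ((-18) − 22·(-99/106))/5 = 27/53.
At t = 13: v̂ = (-99/106)·(13) + (27/53)·(1) = -1233/106.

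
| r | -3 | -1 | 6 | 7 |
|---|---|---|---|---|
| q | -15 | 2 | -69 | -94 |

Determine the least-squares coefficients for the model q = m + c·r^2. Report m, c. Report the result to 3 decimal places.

Sums needed: Σ1 = 4, Σr^2 = 95, Σr^2·r^2 = 3779.
For Aᵀq: Σq = -176, Σr^2·q = -7223.
So AᵀA·[m, c]ᵀ = Aᵀq: [[4, 95]; [95, 3779]]·[m, c]ᵀ = [-176, -7223]ᵀ.
Eliminating c: 3779·(row 1) − 95·(row 2) gives 6091·m = 3779·(-176) − 95·(-7223) = 21081, so m = 21081/6091.
Then c = ((-7223) − 95·(21081/6091))/3779 = -12172/6091.

m = 3.461, c = -1.998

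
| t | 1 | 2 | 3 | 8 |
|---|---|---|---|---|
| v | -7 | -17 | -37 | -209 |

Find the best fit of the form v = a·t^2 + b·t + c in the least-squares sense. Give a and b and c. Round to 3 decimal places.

a = -2.815, b = -3.616, c = 0.050

Normal-equation sums: Σt^2·t^2 = 4194, Σt^2·t = 548, Σt^2 = 78, Σt·t = 78, Σt = 14, Σ1 = 4.
Moment sums: Σt^2·v = -13784, Σt·v = -1824, Σv = -270.
Row-reducing yields a = -2663/946, b = -311/86, c = 47/946.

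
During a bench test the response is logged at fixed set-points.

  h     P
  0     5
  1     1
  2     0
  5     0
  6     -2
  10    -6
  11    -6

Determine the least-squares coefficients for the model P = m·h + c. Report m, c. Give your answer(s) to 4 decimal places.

m = -0.8661, c = 3.1875

Entries of XᵀX: Σh·h = 287, Σh = 35, Σ1 = 7.
Moment sums: Σh·P = -137, ΣP = -8.
So XᵀX·[m, c]ᵀ = XᵀP: [[287, 35]; [35, 7]]·[m, c]ᵀ = [-137, -8]ᵀ.
Determinant 287·7 − 35² = 784.
m = ((-137)·7 − 35·(-8))/784 = -97/112; c = (287·(-8) − 35·(-137))/784 = 51/16.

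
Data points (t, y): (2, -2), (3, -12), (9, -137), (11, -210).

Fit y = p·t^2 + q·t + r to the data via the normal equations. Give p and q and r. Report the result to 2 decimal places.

Normal-equation sums: Σt^2·t^2 = 21299, Σt^2·t = 2095, Σt^2 = 215, Σt·t = 215, Σt = 25, Σ1 = 4.
For Mᵀy: Σt^2·y = -36623, Σt·y = -3583, Σy = -361.
So MᵀM·[p, q, r]ᵀ = Mᵀy: [[21299, 2095, 215]; [2095, 215, 25]; [215, 25, 4]]·[p, q, r]ᵀ = [-36623, -3583, -361]ᵀ.
Inverting the 3×3 Gram matrix, [p, q, r]ᵀ = [-497/267, 1628/1335, 194/89]ᵀ.

p = -1.86, q = 1.22, r = 2.18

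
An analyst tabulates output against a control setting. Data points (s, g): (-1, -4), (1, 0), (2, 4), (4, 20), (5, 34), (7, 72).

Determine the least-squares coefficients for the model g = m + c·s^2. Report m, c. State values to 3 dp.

The normal equations are: 6·m + 96·c = 126;  96·m + 3300·c = 4710.
(Σ1 = 6, Σs^2 = 96, Σs^2·s^2 = 3300, Σg = 126, Σs^2·g = 4710.)
Eliminating c: 3300·(row 1) − 96·(row 2) gives 10584·m = 3300·126 − 96·4710 = -36360, so m = -505/147.
Then c = (4710 − 96·(-505/147))/3300 = 449/294.

m = -3.435, c = 1.527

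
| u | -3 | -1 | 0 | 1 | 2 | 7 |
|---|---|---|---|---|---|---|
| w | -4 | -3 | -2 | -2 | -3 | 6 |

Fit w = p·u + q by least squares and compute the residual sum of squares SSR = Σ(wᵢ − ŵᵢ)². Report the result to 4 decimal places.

SSR = 11.3161

XᵀX·[p, q]ᵀ = Xᵀw reads: 64·p + 6·q = 49;  6·p + 6·q = -8.
Eliminating q: 6·(row 1) − 6·(row 2) gives 348·p = 6·49 − 6·(-8) = 342, so p = 57/58.
Then q = ((-8) − 6·(57/58))/6 = -403/174.
Residuals: 110/87, 26/87, 55/174, -2/3, -461/174, 125/87; SSR = 1969/174.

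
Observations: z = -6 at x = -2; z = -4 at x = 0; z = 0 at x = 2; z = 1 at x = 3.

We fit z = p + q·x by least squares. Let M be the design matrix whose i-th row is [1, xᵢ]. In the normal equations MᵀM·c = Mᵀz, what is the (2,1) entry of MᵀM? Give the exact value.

3

Row 2 ↔ basis x, column 1 ↔ basis 1, so (MᵀM)_{2,1} = Σᵢ x = (-2)·(1) + (0)·(1) + (2)·(1) + (3)·(1) = 3.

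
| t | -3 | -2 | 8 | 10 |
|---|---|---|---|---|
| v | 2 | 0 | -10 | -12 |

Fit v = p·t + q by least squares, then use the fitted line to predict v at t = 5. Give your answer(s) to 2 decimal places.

The normal equations are: 177·p + 13·q = -206;  13·p + 4·q = -20.
det = 177·4 − 13² = 539.
p = ((-206)·4 − 13·(-20))/539 = -564/539; q = (177·(-20) − 13·(-206))/539 = -862/539.
At t = 5: v̂ = (-564/539)·(5) + (-862/539)·(1) = -526/77.

v̂ = -6.83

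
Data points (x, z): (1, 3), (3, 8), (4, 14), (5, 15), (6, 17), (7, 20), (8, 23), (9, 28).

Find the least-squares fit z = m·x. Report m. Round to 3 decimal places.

Entries of AᵀA: Σx·x = 281.
Right-hand side: Σx·z = 836.
m = 836/281 = 2.97509.

m = 2.975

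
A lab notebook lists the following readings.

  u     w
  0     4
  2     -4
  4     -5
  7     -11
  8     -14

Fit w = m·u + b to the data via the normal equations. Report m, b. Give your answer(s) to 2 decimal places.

Forming MᵀM = [[133, 21]; [21, 5]] and Mᵀw = [-217, -30]ᵀ gives MᵀM·[m, b]ᵀ = Mᵀw.
Determinant 133·5 − 21² = 224.
m = ((-217)·5 − 21·(-30))/224 = -65/32; b = (133·(-30) − 21·(-217))/224 = 81/32.

m = -2.03, b = 2.53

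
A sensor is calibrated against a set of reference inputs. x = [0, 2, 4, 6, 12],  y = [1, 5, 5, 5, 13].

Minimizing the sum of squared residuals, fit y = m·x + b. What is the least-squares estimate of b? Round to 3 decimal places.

Normal-equation sums: Σx·x = 200, Σx = 24, Σ1 = 5.
Right-hand side: Σx·y = 216, Σy = 29.
Eliminating b: 5·(row 1) − 24·(row 2) gives 424·m = 5·216 − 24·29 = 384, so m = 48/53.
Then b = (29 − 24·(48/53))/5 = 77/53.

b = 1.453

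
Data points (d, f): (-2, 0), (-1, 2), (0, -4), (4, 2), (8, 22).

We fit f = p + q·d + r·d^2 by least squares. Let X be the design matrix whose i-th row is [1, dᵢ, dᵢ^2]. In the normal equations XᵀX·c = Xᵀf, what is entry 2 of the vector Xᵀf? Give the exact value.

Entry 2 ↔ basis d, so (Xᵀf)_{2} = Σᵢ (d)·fᵢ = (-2)·(0) + (-1)·(2) + (0)·(-4) + (4)·(2) + (8)·(22) = 182.

182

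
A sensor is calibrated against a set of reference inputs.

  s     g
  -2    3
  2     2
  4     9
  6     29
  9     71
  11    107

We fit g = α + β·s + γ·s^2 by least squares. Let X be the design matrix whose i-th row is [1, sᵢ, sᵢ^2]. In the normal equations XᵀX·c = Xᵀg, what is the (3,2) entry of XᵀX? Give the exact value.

2340

Row 3 ↔ basis s^2, column 2 ↔ basis s, so (XᵀX)_{3,2} = Σᵢ (s^2)·(s) = (4)·(-2) + (4)·(2) + (16)·(4) + (36)·(6) + (81)·(9) + (121)·(11) = 2340.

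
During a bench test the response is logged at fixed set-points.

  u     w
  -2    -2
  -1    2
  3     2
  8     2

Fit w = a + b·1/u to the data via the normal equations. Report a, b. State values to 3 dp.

The normal equations are: 4·a + (-25/24)·b = 4;  (-25/24)·a + (793/576)·b = -1/12.
Determinant 4·(793/576) − (-25/24)² = 283/64.
a = (4·(793/576) − (-25/24)·(-1/12))/(283/64) = 3122/2547; b = (4·(-1/12) − (-25/24)·4)/(283/64) = 736/849.

a = 1.226, b = 0.867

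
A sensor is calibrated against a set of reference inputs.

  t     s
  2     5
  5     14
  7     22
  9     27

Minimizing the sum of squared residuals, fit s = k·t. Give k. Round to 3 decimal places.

MᵀM·[k]ᵀ = Mᵀs reads: 159·k = 477.
k = 477/159 = 3.

k = 3.000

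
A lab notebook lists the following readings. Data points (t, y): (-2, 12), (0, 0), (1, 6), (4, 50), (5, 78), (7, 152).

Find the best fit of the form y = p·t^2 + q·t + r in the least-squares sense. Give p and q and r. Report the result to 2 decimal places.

p = 3.02, q = 0.40, r = 0.87

Compute the Gram sums: Σt^2·t^2 = 3299, Σt^2·t = 525, Σt^2 = 95, Σt·t = 95, Σt = 15, Σ1 = 6.
And Σt^2·y = 10252, Σt·y = 1636, Σy = 298.
XᵀX·[p, q, r]ᵀ = Xᵀy becomes [[3299, 525, 95]; [525, 95, 15]; [95, 15, 6]]·[p, q, r]ᵀ = [10252, 1636, 298]ᵀ.
Inverting the 3×3 Gram matrix, [p, q, r]ᵀ = [809/268, 12401/30820, 2667/3082]ᵀ.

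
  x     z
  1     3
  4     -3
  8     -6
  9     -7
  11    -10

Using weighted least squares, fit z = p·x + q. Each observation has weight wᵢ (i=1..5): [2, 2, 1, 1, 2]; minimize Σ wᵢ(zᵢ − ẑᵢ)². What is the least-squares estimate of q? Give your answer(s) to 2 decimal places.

q = 3.32

From the data, Σwᵢ·x·x = 421, Σwᵢ·x = 49, Σwᵢ·1 = 8.
Right-hand side: Σwᵢ·x·z = -349, Σwᵢ·z = -33.
So MᵀWM·[p, q]ᵀ = MᵀWz: [[421, 49]; [49, 8]]·[p, q]ᵀ = [-349, -33]ᵀ.
Eliminating q: 8·(row 1) − 49·(row 2) gives 967·p = 8·(-349) − 49·(-33) = -1175, so p = -1175/967.
Then q = ((-33) − 49·(-1175/967))/8 = 3208/967.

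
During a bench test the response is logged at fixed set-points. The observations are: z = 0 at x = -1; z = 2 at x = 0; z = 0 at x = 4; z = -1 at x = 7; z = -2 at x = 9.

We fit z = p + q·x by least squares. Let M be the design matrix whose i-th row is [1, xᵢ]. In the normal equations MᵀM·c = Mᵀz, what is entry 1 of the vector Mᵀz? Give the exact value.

-1

Entry 1 ↔ basis 1, so (Mᵀz)_{1} = Σᵢ zᵢ = (1)·(0) + (1)·(2) + (1)·(0) + (1)·(-1) + (1)·(-2) = -1.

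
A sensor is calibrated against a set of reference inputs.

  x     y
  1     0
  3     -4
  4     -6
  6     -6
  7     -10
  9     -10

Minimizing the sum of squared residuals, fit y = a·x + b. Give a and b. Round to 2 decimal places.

a = -1.24, b = 0.19

From the data, Σx·x = 192, Σx = 30, Σ1 = 6.
And Σx·y = -232, Σy = -36.
det = 192·6 − 30² = 252.
a = ((-232)·6 − 30·(-36))/252 = -26/21; b = (192·(-36) − 30·(-232))/252 = 4/21.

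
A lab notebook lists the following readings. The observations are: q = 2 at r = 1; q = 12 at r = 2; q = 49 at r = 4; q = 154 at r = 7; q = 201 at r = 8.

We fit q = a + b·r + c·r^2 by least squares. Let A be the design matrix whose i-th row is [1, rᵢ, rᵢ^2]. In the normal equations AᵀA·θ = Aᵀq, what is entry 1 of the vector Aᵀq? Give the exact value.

418

Entry 1 ↔ basis 1, so (Aᵀq)_{1} = Σᵢ qᵢ = (1)·(2) + (1)·(12) + (1)·(49) + (1)·(154) + (1)·(201) = 418.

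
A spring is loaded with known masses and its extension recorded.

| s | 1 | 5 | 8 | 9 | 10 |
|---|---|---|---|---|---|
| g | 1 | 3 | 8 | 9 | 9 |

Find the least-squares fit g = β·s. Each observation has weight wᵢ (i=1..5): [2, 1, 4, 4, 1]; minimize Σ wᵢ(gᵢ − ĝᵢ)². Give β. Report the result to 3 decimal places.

Setting ∂/∂β … = 0 gives: 707·β = 687.
(Σwᵢ·s·s = 707, Σwᵢ·s·g = 687.)
Hence β = 687 / 707 ≈ 0.971711.

β = 0.972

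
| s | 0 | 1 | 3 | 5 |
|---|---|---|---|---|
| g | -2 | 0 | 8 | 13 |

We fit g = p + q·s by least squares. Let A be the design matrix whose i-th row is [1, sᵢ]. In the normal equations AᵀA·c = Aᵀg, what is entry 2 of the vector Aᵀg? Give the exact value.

Entry 2 ↔ basis s, so (Aᵀg)_{2} = Σᵢ (s)·gᵢ = (0)·(-2) + (1)·(0) + (3)·(8) + (5)·(13) = 89.

89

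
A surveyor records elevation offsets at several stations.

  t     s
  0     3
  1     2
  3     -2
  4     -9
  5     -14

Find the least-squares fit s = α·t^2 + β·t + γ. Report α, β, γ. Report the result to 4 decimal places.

α = -0.7468, β = 0.2922, γ = 2.8571

XᵀX·[α, β, γ]ᵀ = Xᵀs reads: 963·α + 217·β + 51·γ = -510;  217·α + 51·β + 13·γ = -110;  51·α + 13·β + 5·γ = -20.
Row-reducing yields α = -115/154, β = 45/154, γ = 20/7.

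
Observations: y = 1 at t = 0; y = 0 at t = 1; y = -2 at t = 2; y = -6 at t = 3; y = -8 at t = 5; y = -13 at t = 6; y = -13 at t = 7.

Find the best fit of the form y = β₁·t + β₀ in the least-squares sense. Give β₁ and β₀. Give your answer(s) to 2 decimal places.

β₁ = -2.17, β₀ = 1.58

Sums needed: Σt·t = 124, Σt = 24, Σ1 = 7.
Moment sums: Σt·y = -231, Σy = -41.
So MᵀM·[β₁, β₀]ᵀ = Mᵀy: [[124, 24]; [24, 7]]·[β₁, β₀]ᵀ = [-231, -41]ᵀ.
Determinant 124·7 − 24² = 292.
β₁ = ((-231)·7 − 24·(-41))/292 = -633/292; β₀ = (124·(-41) − 24·(-231))/292 = 115/73.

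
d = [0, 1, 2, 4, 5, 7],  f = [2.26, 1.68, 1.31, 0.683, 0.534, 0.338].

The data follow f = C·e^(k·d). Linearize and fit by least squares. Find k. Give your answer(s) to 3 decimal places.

k = -0.277

Linearized form: ln f = k·d + ln C. From the 6 transformed points,
Over the data: Σd = 19.0000, Σ(d)² = 95.0000, Σln f = -0.4891, Σd·ln f = -11.1960.
Normal system: [[95.0000, 19.0000]; [19.0000, 6]]·[k, ln C]ᵀ = [-11.1960, -0.4891]ᵀ.
Δ = 95.0000·6 − (19.0000)² = 209.0000; k = (-11.1960·6 − 19.0000·-0.4891)/209.0000 = -0.27695, ln C = (95.0000·-0.4891 − 19.0000·-11.1960)/209.0000 = 0.79548.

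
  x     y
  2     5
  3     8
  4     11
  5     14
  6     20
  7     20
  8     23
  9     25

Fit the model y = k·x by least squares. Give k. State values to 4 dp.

Setting ∂/∂k … = 0 gives: 284·k = 817.
Hence k = 817 / 284 ≈ 2.87676.

k = 2.8768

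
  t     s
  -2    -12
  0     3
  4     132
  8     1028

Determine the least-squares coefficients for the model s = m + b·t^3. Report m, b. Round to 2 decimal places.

The normal system MᵀM·[m, b]ᵀ = Mᵀs is [[4, 568]; [568, 266304]]·[m, b]ᵀ = [1151, 534880]ᵀ.
Eliminating b: 266304·(row 1) − 568·(row 2) gives 742592·m = 266304·1151 − 568·534880 = 2704064, so m = 42251/11603.
Then b = (534880 − 568·(42251/11603))/266304 = 185719/92824.

m = 3.64, b = 2.00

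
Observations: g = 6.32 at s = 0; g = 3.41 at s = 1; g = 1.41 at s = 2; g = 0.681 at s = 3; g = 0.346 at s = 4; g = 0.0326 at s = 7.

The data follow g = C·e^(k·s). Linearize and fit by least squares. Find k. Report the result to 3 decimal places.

Taking logs, ln g = k·s + ln C, so regress ln g on s.
Sums: Σs = 17.0000, Σ(s)² = 79.0000, Σln g = -1.4549, Σs·ln g = -27.4481.
Normal system: [[79.0000, 17.0000]; [17.0000, 6]]·[k, ln C]ᵀ = [-27.4481, -1.4549]ᵀ.
Solving (det = 185.0000): k = -0.75651, ln C = 1.90096.

k = -0.757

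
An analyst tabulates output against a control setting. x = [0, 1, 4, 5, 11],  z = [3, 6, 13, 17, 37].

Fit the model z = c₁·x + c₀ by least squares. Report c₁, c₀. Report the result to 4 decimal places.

Entries of MᵀM: Σx·x = 163, Σx = 21, Σ1 = 5.
And Σx·z = 550, Σz = 76.
MᵀM·[c₁, c₀]ᵀ = Mᵀz becomes [[163, 21]; [21, 5]]·[c₁, c₀]ᵀ = [550, 76]ᵀ.
Δ = 163·5 − 21² = 374.
c₁ = (550·5 − 21·76)/374 = 577/187; c₀ = (163·76 − 21·550)/374 = 419/187.

c₁ = 3.0856, c₀ = 2.2406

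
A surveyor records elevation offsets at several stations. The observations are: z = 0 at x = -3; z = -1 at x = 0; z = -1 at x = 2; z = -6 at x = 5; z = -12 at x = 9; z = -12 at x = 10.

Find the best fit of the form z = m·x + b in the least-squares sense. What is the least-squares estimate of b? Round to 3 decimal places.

b = -1.310

Sums needed: Σx·x = 219, Σx = 23, Σ1 = 6.
Moment sums: Σx·z = -260, Σz = -32.
AᵀA·[m, b]ᵀ = Aᵀz becomes [[219, 23]; [23, 6]]·[m, b]ᵀ = [-260, -32]ᵀ.
Δ = 219·6 − 23² = 785.
m = ((-260)·6 − 23·(-32))/785 = -824/785; b = (219·(-32) − 23·(-260))/785 = -1028/785.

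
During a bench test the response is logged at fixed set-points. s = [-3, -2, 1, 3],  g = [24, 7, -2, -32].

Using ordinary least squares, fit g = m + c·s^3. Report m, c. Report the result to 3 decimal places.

m = -2.575, c = -1.043

The normal equations are: 4·m + (-7)·c = -3;  (-7)·m + 1523·c = -1570.
(Σ1 = 4, Σs^3 = -7, Σs^3·s^3 = 1523, Σg = -3, Σs^3·g = -1570.)
Eliminating c: 1523·(row 1) − (-7)·(row 2) gives 6043·m = 1523·(-3) − (-7)·(-1570) = -15559, so m = -15559/6043.
Then c = ((-1570) − (-7)·(-15559/6043))/1523 = -6301/6043.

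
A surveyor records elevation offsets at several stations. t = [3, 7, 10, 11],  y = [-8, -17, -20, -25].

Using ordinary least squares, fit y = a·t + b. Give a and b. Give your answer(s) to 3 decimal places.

Sums needed: Σt·t = 279, Σt = 31, Σ1 = 4.
And Σt·y = -618, Σy = -70.
AᵀA·[a, b]ᵀ = Aᵀy becomes [[279, 31]; [31, 4]]·[a, b]ᵀ = [-618, -70]ᵀ.
det = 279·4 − 31² = 155.
a = ((-618)·4 − 31·(-70))/155 = -302/155; b = (279·(-70) − 31·(-618))/155 = -12/5.

a = -1.948, b = -2.400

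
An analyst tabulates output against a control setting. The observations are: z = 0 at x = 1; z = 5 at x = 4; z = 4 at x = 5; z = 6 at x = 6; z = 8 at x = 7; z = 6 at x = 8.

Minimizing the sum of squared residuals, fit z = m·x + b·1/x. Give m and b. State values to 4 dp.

From the data, Σx·x = 191, Σx·1/x = 6, Σ1/x·1/x = 822949/705600.
Right-hand side: Σx·z = 180, Σ1/x·z = 173/35.
So AᵀA·[m, b]ᵀ = Aᵀz: [[191, 6]; [6, 822949/705600]]·[m, b]ᵀ = [180, 173/35]ᵀ.
det = 191·(822949/705600) − 6² = 131781659/705600.
m = (180·(822949/705600) − 6·(173/35))/(131781659/705600) = 127204740/131781659; b = (191·(173/35) − 6·180)/(131781659/705600) = -95901120/131781659.

m = 0.9653, b = -0.7277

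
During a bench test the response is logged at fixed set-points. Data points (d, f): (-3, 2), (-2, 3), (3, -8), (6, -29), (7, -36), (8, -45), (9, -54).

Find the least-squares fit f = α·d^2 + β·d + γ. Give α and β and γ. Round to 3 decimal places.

Compute the Gram sums: Σd^2·d^2 = 14532, Σd^2·d = 1792, Σd^2 = 252, Σd·d = 252, Σd = 28, Σ1 = 7.
And Σd^2·f = -10104, Σd·f = -1308, Σf = -167.
MᵀM·[α, β, γ]ᵀ = Mᵀf becomes [[14532, 1792, 252]; [1792, 252, 28]; [252, 28, 7]]·[α, β, γ]ᵀ = [-10104, -1308, -167]ᵀ.
Row-reducing yields α = -635/1337, β = -2556/1337, γ = 1187/1337.

α = -0.475, β = -1.912, γ = 0.888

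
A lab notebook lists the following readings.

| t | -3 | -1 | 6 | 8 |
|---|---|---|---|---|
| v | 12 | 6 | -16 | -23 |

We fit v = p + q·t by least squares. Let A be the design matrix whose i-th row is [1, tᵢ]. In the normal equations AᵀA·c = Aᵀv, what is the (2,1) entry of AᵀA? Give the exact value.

10

Row 2 ↔ basis t, column 1 ↔ basis 1, so (AᵀA)_{2,1} = Σᵢ t = (-3)·(1) + (-1)·(1) + (6)·(1) + (8)·(1) = 10.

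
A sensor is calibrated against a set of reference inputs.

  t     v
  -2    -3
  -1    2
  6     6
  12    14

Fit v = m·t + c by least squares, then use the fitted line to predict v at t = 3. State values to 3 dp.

From the data, Σt·t = 185, Σt = 15, Σ1 = 4.
For Aᵀv: Σt·v = 208, Σv = 19.
det = 185·4 − 15² = 515.
m = (208·4 − 15·19)/515 = 547/515; c = (185·19 − 15·208)/515 = 79/103.
At t = 3: v̂ = (547/515)·(3) + (79/103)·(1) = 2036/515.

v̂ = 3.953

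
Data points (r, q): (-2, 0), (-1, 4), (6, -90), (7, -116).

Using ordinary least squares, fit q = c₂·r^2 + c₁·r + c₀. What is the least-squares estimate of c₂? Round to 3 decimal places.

Compute the Gram sums: Σr^2·r^2 = 3714, Σr^2·r = 550, Σr^2 = 90, Σr·r = 90, Σr = 10, Σ1 = 4.
And Σr^2·q = -8920, Σr·q = -1356, Σq = -202.
Normal equations: [[3714, 550, 90]; [550, 90, 10]; [90, 10, 4]]·[c₂, c₁, c₀]ᵀ = [-8920, -1356, -202]ᵀ.
Row-reducing yields c₂ = -15/8, c₁ = -1933/520, c₀ = 51/52.

c₂ = -1.875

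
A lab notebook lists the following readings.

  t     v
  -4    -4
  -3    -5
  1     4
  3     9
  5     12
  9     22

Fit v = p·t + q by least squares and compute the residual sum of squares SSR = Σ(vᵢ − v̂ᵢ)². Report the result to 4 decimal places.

The normal system MᵀM·[p, q]ᵀ = Mᵀv is [[141, 11]; [11, 6]]·[p, q]ᵀ = [320, 38]ᵀ.
Determinant 141·6 − 11² = 725.
p = (320·6 − 11·38)/725 = 1502/725; q = (141·38 − 11·320)/725 = 1838/725.
Residuals: 254/145, -33/25, -88/145, 181/725, -648/725, 594/725; SSR = 4866/725.

SSR = 6.7117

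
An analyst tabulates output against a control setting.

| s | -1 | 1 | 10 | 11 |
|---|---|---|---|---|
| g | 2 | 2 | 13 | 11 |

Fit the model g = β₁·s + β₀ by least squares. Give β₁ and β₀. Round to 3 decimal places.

Sums needed: Σs·s = 223, Σs = 21, Σ1 = 4.
For Mᵀg: Σs·g = 251, Σg = 28.
Normal equations: [[223, 21]; [21, 4]]·[β₁, β₀]ᵀ = [251, 28]ᵀ.
Eliminating β₀: 4·(row 1) − 21·(row 2) gives 451·β₁ = 4·251 − 21·28 = 416, so β₁ = 416/451.
Then β₀ = (28 − 21·(416/451))/4 = 973/451.

β₁ = 0.922, β₀ = 2.157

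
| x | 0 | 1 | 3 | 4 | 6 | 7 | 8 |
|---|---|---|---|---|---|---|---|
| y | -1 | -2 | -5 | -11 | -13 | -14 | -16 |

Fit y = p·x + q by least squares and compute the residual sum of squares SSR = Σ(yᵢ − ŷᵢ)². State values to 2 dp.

Normal-equation sums: Σx·x = 175, Σx = 29, Σ1 = 7.
Right-hand side: Σx·y = -365, Σy = -62.
AᵀA·[p, q]ᵀ = Aᵀy becomes [[175, 29]; [29, 7]]·[p, q]ᵀ = [-365, -62]ᵀ.
Δ = 175·7 − 29² = 384.
p = ((-365)·7 − 29·(-62))/384 = -757/384; q = (175·(-62) − 29·(-365))/384 = -265/384.
Residuals: -119/384, 127/192, 77/48, -931/384, -185/384, 47/96, 59/128; SSR = 3713/384.

SSR = 9.67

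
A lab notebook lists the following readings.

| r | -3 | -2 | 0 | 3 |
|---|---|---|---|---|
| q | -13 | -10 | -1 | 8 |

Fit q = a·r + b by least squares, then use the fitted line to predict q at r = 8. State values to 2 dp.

q̂ = 26.36

The normal equations are: 22·a + (-2)·b = 83;  (-2)·a + 4·b = -16.
Eliminating b: 4·(row 1) − (-2)·(row 2) gives 84·a = 4·83 − (-2)·(-16) = 300, so a = 25/7.
Then b = ((-16) − (-2)·(25/7))/4 = -31/14.
At r = 8: q̂ = (25/7)·(8) + (-31/14)·(1) = 369/14.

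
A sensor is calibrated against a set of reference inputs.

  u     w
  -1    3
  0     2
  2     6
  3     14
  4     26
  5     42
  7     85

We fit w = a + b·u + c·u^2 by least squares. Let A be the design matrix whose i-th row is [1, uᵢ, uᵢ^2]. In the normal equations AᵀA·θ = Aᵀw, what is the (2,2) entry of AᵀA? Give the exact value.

104

Row 2 ↔ basis u, column 2 ↔ basis u, so (AᵀA)_{2,2} = Σᵢ (u)·(u) = (-1)·(-1) + (0)·(0) + (2)·(2) + (3)·(3) + (4)·(4) + (5)·(5) + (7)·(7) = 104.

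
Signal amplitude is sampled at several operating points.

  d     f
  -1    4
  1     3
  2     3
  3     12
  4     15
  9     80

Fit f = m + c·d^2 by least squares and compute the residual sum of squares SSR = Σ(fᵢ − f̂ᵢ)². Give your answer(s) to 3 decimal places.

SSR = 15.372

From the data, Σ1 = 6, Σd^2 = 112, Σd^2·d^2 = 6916.
Right-hand side: Σf = 117, Σd^2·f = 6847.
So XᵀX·[m, c]ᵀ = Xᵀf: [[6, 112]; [112, 6916]]·[m, c]ᵀ = [117, 6847]ᵀ.
det = 6·6916 − 112² = 28952.
m = (117·6916 − 112·6847)/28952 = 1511/1034; c = (6·6847 − 112·117)/28952 = 13989/14476.
Residuals: 22761/14476, 8285/14476, -1531/658, 26657/14476, -13919/7238, 347/1316; SSR = 222527/14476.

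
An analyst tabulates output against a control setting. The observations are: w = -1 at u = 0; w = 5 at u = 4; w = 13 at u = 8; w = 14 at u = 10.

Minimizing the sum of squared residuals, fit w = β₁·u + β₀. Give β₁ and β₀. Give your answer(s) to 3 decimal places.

Normal-equation sums: Σu·u = 180, Σu = 22, Σ1 = 4.
For Xᵀw: Σu·w = 264, Σw = 31.
So XᵀX·[β₁, β₀]ᵀ = Xᵀw: [[180, 22]; [22, 4]]·[β₁, β₀]ᵀ = [264, 31]ᵀ.
Δ = 180·4 − 22² = 236.
β₁ = (264·4 − 22·31)/236 = 187/118; β₀ = (180·31 − 22·264)/236 = -57/59.

β₁ = 1.585, β₀ = -0.966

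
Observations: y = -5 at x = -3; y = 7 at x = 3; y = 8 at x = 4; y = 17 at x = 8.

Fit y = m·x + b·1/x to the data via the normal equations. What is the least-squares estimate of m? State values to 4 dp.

Setting ∂/∂m … = 0 gives: 98·m + 4·b = 204;  4·m + (173/576)·b = 65/8.
(Σx·x = 98, Σx·1/x = 4, Σ1/x·1/x = 173/576, Σx·y = 204, Σ1/x·y = 65/8.)
Eliminating b: (173/576)·(row 1) − 4·(row 2) gives (3869/288)·m = (173/576)·204 − 4·(65/8) = 1381/48, so m = 8286/3869.
Then b = ((65/8) − 4·(8286/3869))/(173/576) = -5688/3869.

m = 2.1416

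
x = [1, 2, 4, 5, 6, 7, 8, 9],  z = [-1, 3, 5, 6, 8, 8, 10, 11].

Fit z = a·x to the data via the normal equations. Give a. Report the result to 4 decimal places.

a = 1.2246

Normal-equation sums: Σx·x = 276.
Moment sums: Σx·z = 338.
So AᵀA·[a]ᵀ = Aᵀz: [[276]]·[a]ᵀ = [338]ᵀ.
a = 338/276 = 1.22464.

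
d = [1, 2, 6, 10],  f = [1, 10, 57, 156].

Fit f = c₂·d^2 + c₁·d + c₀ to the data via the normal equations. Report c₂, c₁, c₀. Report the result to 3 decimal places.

c₂ = 1.489, c₁ = 0.636, c₀ = 0.495

With design matrix X, XᵀX = [[11313, 1225, 141]; [1225, 141, 19]; [141, 19, 4]] and Xᵀf = [17693, 1923, 224]ᵀ.
Solving the 3×3 system (Gaussian elimination) gives c₂ = 10119/6796, c₁ = 4319/6796, c₀ = 1683/3398.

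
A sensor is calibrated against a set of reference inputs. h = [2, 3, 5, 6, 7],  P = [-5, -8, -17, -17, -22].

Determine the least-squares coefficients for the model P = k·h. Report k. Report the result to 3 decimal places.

Compute the Gram sums: Σh·h = 123.
Right-hand side: Σh·P = -375.
So MᵀM·[k]ᵀ = MᵀP: [[123]]·[k]ᵀ = [-375]ᵀ.
k = (-375)/123 = -3.04878.

k = -3.049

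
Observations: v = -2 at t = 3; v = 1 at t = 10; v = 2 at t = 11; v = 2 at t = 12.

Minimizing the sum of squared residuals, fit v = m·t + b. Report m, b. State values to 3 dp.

From the data, Σt·t = 374, Σt = 36, Σ1 = 4.
And Σt·v = 50, Σv = 3.
So XᵀX·[m, b]ᵀ = Xᵀv: [[374, 36]; [36, 4]]·[m, b]ᵀ = [50, 3]ᵀ.
det = 374·4 − 36² = 200.
m = (50·4 − 36·3)/200 = 23/50; b = (374·3 − 36·50)/200 = -339/100.

m = 0.460, b = -3.390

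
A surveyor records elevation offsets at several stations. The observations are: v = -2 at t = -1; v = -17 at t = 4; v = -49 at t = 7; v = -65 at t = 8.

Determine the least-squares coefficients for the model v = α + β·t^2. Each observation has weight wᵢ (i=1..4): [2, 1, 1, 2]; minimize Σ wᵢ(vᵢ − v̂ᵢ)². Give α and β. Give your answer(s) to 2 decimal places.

Entries of AᵀWA: Σwᵢ·1 = 6, Σwᵢ·t^2 = 195, Σwᵢ·t^2·t^2 = 10851.
And Σwᵢ·v = -200, Σwᵢ·t^2·v = -10997.
det = 6·10851 − 195² = 27081.
α = ((-200)·10851 − 195·(-10997))/27081 = -955/1003; β = (6·(-10997) − 195·(-200))/27081 = -2998/3009.

α = -0.95, β = -1.00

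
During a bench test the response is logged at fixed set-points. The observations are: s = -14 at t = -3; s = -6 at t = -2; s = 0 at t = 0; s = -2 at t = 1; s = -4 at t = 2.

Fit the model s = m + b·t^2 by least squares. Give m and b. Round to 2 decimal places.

From the data, Σ1 = 5, Σt^2 = 18, Σt^2·t^2 = 114.
For Aᵀs: Σs = -26, Σt^2·s = -168.
Normal equations: [[5, 18]; [18, 114]]·[m, b]ᵀ = [-26, -168]ᵀ.
Eliminating b: 114·(row 1) − 18·(row 2) gives 246·m = 114·(-26) − 18·(-168) = 60, so m = 10/41.
Then b = ((-168) − 18·(10/41))/114 = -62/41.

m = 0.24, b = -1.51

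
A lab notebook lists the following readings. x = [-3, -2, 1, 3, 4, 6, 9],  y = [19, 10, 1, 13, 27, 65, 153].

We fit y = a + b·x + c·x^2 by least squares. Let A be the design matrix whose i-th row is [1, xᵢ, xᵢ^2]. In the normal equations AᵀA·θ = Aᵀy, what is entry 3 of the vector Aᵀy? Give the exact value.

15494

Entry 3 ↔ basis x^2, so (Aᵀy)_{3} = Σᵢ (x^2)·yᵢ = (9)·(19) + (4)·(10) + (1)·(1) + (9)·(13) + (16)·(27) + (36)·(65) + (81)·(153) = 15494.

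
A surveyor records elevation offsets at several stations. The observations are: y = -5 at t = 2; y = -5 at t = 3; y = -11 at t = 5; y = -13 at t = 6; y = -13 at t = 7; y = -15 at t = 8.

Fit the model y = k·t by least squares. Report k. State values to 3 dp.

Setting ∂/∂k … = 0 gives: 187·k = -369.
(Σt·t = 187, Σt·y = -369.)
Hence k = -369 / 187 ≈ -1.97326.

k = -1.973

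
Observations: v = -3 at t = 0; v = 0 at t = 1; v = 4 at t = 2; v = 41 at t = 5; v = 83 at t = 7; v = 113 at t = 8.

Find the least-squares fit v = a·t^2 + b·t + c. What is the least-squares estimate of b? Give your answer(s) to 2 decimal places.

b = -0.79

Compute the Gram sums: Σt^2·t^2 = 7139, Σt^2·t = 989, Σt^2 = 143, Σt·t = 143, Σt = 23, Σ1 = 6.
Right-hand side: Σt^2·v = 12340, Σt·v = 1698, Σv = 238.
Solving the 3×3 system (Gaussian elimination) gives a = 57787/30720, b = -4883/6144, c = -10851/5120.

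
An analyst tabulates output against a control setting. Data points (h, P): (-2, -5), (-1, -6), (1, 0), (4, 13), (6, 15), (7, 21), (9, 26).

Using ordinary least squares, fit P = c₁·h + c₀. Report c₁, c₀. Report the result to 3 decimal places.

Forming AᵀA = [[188, 24]; [24, 7]] and AᵀP = [539, 64]ᵀ gives AᵀA·[c₁, c₀]ᵀ = AᵀP.
det = 188·7 − 24² = 740.
c₁ = (539·7 − 24·64)/740 = 2237/740; c₀ = (188·64 − 24·539)/740 = -226/185.

c₁ = 3.023, c₀ = -1.222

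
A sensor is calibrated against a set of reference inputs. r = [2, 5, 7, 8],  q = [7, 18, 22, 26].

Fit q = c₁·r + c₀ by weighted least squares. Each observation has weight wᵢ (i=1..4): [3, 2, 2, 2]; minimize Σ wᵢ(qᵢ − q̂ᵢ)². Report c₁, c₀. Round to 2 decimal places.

Forming AᵀWA = [[288, 46]; [46, 9]] and AᵀWq = [946, 153]ᵀ gives AᵀWA·[c₁, c₀]ᵀ = AᵀWq.
Δ = 288·9 − 46² = 476.
c₁ = (946·9 − 46·153)/476 = 369/119; c₀ = (288·153 − 46·946)/476 = 137/119.

c₁ = 3.10, c₀ = 1.15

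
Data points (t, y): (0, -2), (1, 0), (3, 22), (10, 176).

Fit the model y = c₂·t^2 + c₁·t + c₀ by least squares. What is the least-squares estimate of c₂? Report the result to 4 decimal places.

Setting ∂/∂c₂ … = 0 gives: 10082·c₂ + 1028·c₁ + 110·c₀ = 17798;  1028·c₂ + 110·c₁ + 14·c₀ = 1826;  110·c₂ + 14·c₁ + 4·c₀ = 196.
(Σt^2·t^2 = 10082, Σt^2·t = 1028, Σt^2 = 110, Σt·t = 110, Σt = 14, Σ1 = 4, Σt^2·y = 17798, Σt·y = 1826, Σy = 196.)
Row-reducing yields c₂ = 663/473, c₁ = 1851/473, c₀ = -1534/473.

c₂ = 1.4017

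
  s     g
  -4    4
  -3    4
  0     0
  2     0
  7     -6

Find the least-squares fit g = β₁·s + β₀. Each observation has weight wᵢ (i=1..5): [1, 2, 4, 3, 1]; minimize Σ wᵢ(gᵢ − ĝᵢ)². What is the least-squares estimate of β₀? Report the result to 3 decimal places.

β₀ = 0.788

Compute the Gram sums: Σwᵢ·s·s = 95, Σwᵢ·s = 3, Σwᵢ·1 = 11.
Moment sums: Σwᵢ·s·g = -82, Σwᵢ·g = 6.
So XᵀWX·[β₁, β₀]ᵀ = XᵀWg: [[95, 3]; [3, 11]]·[β₁, β₀]ᵀ = [-82, 6]ᵀ.
det = 95·11 − 3² = 1036.
β₁ = ((-82)·11 − 3·6)/1036 = -230/259; β₀ = (95·6 − 3·(-82))/1036 = 204/259.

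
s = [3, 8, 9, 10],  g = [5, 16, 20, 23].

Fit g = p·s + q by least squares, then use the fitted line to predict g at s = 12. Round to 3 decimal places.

ĝ = 27.328

MᵀM·[p, q]ᵀ = Mᵀg reads: 254·p + 30·q = 553;  30·p + 4·q = 64.
(Σs·s = 254, Σs = 30, Σ1 = 4, Σs·g = 553, Σg = 64.)
Δ = 254·4 − 30² = 116.
p = (553·4 − 30·64)/116 = 73/29; q = (254·64 − 30·553)/116 = -167/58.
At s = 12: ĝ = (73/29)·(12) + (-167/58)·(1) = 1585/58.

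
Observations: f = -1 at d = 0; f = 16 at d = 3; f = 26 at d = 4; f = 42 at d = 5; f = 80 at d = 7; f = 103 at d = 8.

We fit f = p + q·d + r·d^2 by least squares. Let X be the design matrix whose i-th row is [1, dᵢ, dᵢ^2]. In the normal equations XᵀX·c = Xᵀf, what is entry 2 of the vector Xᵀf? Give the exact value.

1746

Entry 2 ↔ basis d, so (Xᵀf)_{2} = Σᵢ (d)·fᵢ = (0)·(-1) + (3)·(16) + (4)·(26) + (5)·(42) + (7)·(80) + (8)·(103) = 1746.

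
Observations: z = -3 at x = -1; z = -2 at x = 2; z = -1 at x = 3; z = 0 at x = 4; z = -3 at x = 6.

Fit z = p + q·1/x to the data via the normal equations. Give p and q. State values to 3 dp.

From the data, Σ1 = 5, Σ1/x = 1/4, Σ1/x·1/x = 209/144.
Moment sums: Σz = -9, Σ1/x·z = 7/6.
Determinant 5·(209/144) − (1/4)² = 259/36.
p = ((-9)·(209/144) − (1/4)·(7/6))/(259/36) = -1923/1036; q = (5·(7/6) − (1/4)·(-9))/(259/36) = 291/259.

p = -1.856, q = 1.124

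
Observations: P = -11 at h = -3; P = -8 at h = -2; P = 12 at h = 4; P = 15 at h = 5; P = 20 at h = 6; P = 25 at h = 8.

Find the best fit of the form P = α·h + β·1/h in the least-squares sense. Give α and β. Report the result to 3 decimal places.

Compute the Gram sums: Σh·h = 154, Σh·1/h = 6, Σ1/h·1/h = 7301/14400.
And Σh·P = 492, Σ1/h·P = 161/8.
So MᵀM·[α, β]ᵀ = MᵀP: [[154, 6]; [6, 7301/14400]]·[α, β]ᵀ = [492, 161/8]ᵀ.
det = 154·(7301/14400) − 6² = 302977/7200.
α = (492·(7301/14400) − 6·(161/8))/(302977/7200) = 926646/302977; β = (154·(161/8) − 6·492)/(302977/7200) = 1060200/302977.

α = 3.058, β = 3.499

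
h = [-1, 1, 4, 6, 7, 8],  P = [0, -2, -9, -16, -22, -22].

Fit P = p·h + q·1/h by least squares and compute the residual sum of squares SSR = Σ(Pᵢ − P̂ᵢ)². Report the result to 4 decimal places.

SSR = 12.0000

Forming XᵀX = [[167, 6]; [6, 60013/28224]] and XᵀP = [-464, -269/21]ᵀ gives XᵀX·[p, q]ᵀ = XᵀP.
Eliminating q: (60013/28224)·(row 1) − 6·(row 2) gives (9006107/28224)·p = (60013/28224)·(-464) − 6·(-269/21) = -1604801/1764, so p = -2334256/818737.
Then q = ((-269/21) − 6·(-2334256/818737))/(60013/28224) = 1654464/818737.
Residuals: -679792/818737, -957682/818737, 1554775/818737, 630000/818737, -1908774/818737, 455026/818737; SSR = 9824845/818737.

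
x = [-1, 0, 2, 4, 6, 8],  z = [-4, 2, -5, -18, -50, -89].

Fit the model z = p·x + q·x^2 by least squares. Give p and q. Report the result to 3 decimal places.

p = 1.354, q = -1.569

From the data, Σx·x = 121, Σx·x^2 = 799, Σx^2·x^2 = 5665.
For Mᵀz: Σx·z = -1090, Σx^2·z = -7808.
So MᵀM·[p, q]ᵀ = Mᵀz: [[121, 799]; [799, 5665]]·[p, q]ᵀ = [-1090, -7808]ᵀ.
Δ = 121·5665 − 799² = 47064.
p = ((-1090)·5665 − 799·(-7808))/47064 = 31871/23532; q = (121·(-7808) − 799·(-1090))/47064 = -36929/23532.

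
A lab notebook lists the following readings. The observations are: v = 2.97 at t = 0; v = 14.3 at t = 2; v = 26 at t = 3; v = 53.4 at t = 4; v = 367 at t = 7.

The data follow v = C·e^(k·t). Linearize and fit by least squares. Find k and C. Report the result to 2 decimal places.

Let Y = ln v. Fitting Y = k·t + ln C by least squares:
Over the data: Σt = 16.0000, Σ(t)² = 78.0000, Σln v = 16.8901, Σt·ln v = 72.3436.
Normal system: [[78.0000, 16.0000]; [16.0000, 5]]·[k, ln C]ᵀ = [72.3436, 16.8901]ᵀ.
Slope k = (n·Σt·ln v − Σt·Σln v)/(n·Σ(t)² − (Σt)²) = (5·72.3436 − 16.0000·16.8901)/134.0000 = 0.68266; ln C = (Σln v − k·Σt)/n = 1.19351, so C = exp(1.19351) = 3.29862.

k = 0.68, C = 3.30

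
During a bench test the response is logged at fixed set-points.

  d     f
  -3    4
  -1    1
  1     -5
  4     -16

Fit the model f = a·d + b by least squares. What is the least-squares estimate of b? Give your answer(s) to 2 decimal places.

Entries of XᵀX: Σd·d = 27, Σd = 1, Σ1 = 4.
And Σd·f = -82, Σf = -16.
Δ = 27·4 − 1² = 107.
a = ((-82)·4 − 1·(-16))/107 = -312/107; b = (27·(-16) − 1·(-82))/107 = -350/107.

b = -3.27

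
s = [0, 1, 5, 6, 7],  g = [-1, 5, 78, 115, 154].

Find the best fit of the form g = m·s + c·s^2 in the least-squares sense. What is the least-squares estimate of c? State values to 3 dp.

Setting ∂/∂m … = 0 gives: 111·m + 685·c = 2163;  685·m + 4323·c = 13641.
(Σs·s = 111, Σs·s^2 = 685, Σs^2·s^2 = 4323, Σs·g = 2163, Σs^2·g = 13641.)
Determinant 111·4323 − 685² = 10628.
m = (2163·4323 − 685·13641)/10628 = 1641/2657; c = (111·13641 − 685·2163)/10628 = 8124/2657.

c = 3.058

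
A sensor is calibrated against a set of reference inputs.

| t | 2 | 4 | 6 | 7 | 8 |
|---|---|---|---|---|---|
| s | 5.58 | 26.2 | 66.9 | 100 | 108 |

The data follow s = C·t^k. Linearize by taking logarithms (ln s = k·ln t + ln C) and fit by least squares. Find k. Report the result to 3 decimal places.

k = 2.211

Taking logs, ln s = k·ln t + ln C, so regress ln s on ln t.
AᵀA = [[13.7233, 7.8966]; [7.8966, 5]], rhs = [31.9475, 18.4754]ᵀ  (here Σln t = 7.8966, Σ(ln t)² = 13.7233, Σln s = 18.4754, Σln t·ln s = 31.9475).
Solving (det = 6.2610): k = 2.21136, ln C = 0.20266.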